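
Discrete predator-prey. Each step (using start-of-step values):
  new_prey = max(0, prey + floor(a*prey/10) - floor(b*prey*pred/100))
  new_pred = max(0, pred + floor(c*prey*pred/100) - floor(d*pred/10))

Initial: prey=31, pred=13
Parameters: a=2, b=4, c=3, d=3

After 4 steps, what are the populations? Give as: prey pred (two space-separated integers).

Step 1: prey: 31+6-16=21; pred: 13+12-3=22
Step 2: prey: 21+4-18=7; pred: 22+13-6=29
Step 3: prey: 7+1-8=0; pred: 29+6-8=27
Step 4: prey: 0+0-0=0; pred: 27+0-8=19

Answer: 0 19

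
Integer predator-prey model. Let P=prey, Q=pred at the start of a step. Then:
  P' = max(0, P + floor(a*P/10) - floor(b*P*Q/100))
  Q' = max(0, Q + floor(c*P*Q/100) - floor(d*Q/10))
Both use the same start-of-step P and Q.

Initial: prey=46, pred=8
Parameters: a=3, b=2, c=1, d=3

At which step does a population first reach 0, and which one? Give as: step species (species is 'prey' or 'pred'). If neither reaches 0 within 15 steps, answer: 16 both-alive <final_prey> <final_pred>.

Answer: 16 both-alive 6 6

Derivation:
Step 1: prey: 46+13-7=52; pred: 8+3-2=9
Step 2: prey: 52+15-9=58; pred: 9+4-2=11
Step 3: prey: 58+17-12=63; pred: 11+6-3=14
Step 4: prey: 63+18-17=64; pred: 14+8-4=18
Step 5: prey: 64+19-23=60; pred: 18+11-5=24
Step 6: prey: 60+18-28=50; pred: 24+14-7=31
Step 7: prey: 50+15-31=34; pred: 31+15-9=37
Step 8: prey: 34+10-25=19; pred: 37+12-11=38
Step 9: prey: 19+5-14=10; pred: 38+7-11=34
Step 10: prey: 10+3-6=7; pred: 34+3-10=27
Step 11: prey: 7+2-3=6; pred: 27+1-8=20
Step 12: prey: 6+1-2=5; pred: 20+1-6=15
Step 13: prey: 5+1-1=5; pred: 15+0-4=11
Step 14: prey: 5+1-1=5; pred: 11+0-3=8
Step 15: prey: 5+1-0=6; pred: 8+0-2=6
No extinction within 15 steps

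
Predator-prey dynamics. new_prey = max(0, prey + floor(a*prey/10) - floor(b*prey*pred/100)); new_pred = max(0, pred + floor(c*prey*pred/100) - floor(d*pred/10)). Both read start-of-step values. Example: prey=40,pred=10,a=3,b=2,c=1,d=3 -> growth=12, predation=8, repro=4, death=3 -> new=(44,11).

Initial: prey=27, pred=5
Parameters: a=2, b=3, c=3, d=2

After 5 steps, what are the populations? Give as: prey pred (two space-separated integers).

Answer: 4 35

Derivation:
Step 1: prey: 27+5-4=28; pred: 5+4-1=8
Step 2: prey: 28+5-6=27; pred: 8+6-1=13
Step 3: prey: 27+5-10=22; pred: 13+10-2=21
Step 4: prey: 22+4-13=13; pred: 21+13-4=30
Step 5: prey: 13+2-11=4; pred: 30+11-6=35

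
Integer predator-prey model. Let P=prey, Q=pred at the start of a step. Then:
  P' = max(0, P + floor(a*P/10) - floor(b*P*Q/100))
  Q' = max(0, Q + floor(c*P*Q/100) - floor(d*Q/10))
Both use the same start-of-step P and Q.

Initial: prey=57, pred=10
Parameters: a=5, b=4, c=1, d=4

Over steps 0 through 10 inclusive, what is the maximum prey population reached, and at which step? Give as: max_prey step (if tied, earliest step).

Answer: 67 2

Derivation:
Step 1: prey: 57+28-22=63; pred: 10+5-4=11
Step 2: prey: 63+31-27=67; pred: 11+6-4=13
Step 3: prey: 67+33-34=66; pred: 13+8-5=16
Step 4: prey: 66+33-42=57; pred: 16+10-6=20
Step 5: prey: 57+28-45=40; pred: 20+11-8=23
Step 6: prey: 40+20-36=24; pred: 23+9-9=23
Step 7: prey: 24+12-22=14; pred: 23+5-9=19
Step 8: prey: 14+7-10=11; pred: 19+2-7=14
Step 9: prey: 11+5-6=10; pred: 14+1-5=10
Step 10: prey: 10+5-4=11; pred: 10+1-4=7
Max prey = 67 at step 2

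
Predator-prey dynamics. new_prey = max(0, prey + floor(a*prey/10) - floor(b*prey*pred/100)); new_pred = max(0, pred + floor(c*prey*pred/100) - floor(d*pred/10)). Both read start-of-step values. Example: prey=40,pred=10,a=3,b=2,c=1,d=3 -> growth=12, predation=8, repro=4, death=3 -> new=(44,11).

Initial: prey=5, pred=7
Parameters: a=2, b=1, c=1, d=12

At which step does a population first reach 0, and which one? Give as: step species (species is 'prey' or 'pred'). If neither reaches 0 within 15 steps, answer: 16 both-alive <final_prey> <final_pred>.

Answer: 1 pred

Derivation:
Step 1: prey: 5+1-0=6; pred: 7+0-8=0
First extinction: pred at step 1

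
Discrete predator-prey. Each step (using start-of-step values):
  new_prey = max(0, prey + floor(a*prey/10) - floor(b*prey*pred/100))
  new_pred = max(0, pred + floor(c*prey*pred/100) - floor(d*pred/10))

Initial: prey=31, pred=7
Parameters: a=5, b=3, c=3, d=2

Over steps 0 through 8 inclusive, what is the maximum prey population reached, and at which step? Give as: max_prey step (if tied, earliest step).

Answer: 46 2

Derivation:
Step 1: prey: 31+15-6=40; pred: 7+6-1=12
Step 2: prey: 40+20-14=46; pred: 12+14-2=24
Step 3: prey: 46+23-33=36; pred: 24+33-4=53
Step 4: prey: 36+18-57=0; pred: 53+57-10=100
Step 5: prey: 0+0-0=0; pred: 100+0-20=80
Step 6: prey: 0+0-0=0; pred: 80+0-16=64
Step 7: prey: 0+0-0=0; pred: 64+0-12=52
Step 8: prey: 0+0-0=0; pred: 52+0-10=42
Max prey = 46 at step 2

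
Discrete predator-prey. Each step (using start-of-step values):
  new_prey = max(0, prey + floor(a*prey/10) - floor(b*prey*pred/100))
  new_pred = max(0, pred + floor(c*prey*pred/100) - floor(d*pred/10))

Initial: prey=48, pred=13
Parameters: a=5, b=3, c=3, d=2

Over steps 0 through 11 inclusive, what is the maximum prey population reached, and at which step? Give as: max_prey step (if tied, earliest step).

Answer: 54 1

Derivation:
Step 1: prey: 48+24-18=54; pred: 13+18-2=29
Step 2: prey: 54+27-46=35; pred: 29+46-5=70
Step 3: prey: 35+17-73=0; pred: 70+73-14=129
Step 4: prey: 0+0-0=0; pred: 129+0-25=104
Step 5: prey: 0+0-0=0; pred: 104+0-20=84
Step 6: prey: 0+0-0=0; pred: 84+0-16=68
Step 7: prey: 0+0-0=0; pred: 68+0-13=55
Step 8: prey: 0+0-0=0; pred: 55+0-11=44
Step 9: prey: 0+0-0=0; pred: 44+0-8=36
Step 10: prey: 0+0-0=0; pred: 36+0-7=29
Step 11: prey: 0+0-0=0; pred: 29+0-5=24
Max prey = 54 at step 1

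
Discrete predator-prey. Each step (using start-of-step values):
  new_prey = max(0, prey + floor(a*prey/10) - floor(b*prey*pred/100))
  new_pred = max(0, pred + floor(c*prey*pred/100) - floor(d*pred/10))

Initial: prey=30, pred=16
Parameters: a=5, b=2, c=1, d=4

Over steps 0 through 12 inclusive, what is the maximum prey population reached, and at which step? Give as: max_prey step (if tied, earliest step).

Answer: 79 6

Derivation:
Step 1: prey: 30+15-9=36; pred: 16+4-6=14
Step 2: prey: 36+18-10=44; pred: 14+5-5=14
Step 3: prey: 44+22-12=54; pred: 14+6-5=15
Step 4: prey: 54+27-16=65; pred: 15+8-6=17
Step 5: prey: 65+32-22=75; pred: 17+11-6=22
Step 6: prey: 75+37-33=79; pred: 22+16-8=30
Step 7: prey: 79+39-47=71; pred: 30+23-12=41
Step 8: prey: 71+35-58=48; pred: 41+29-16=54
Step 9: prey: 48+24-51=21; pred: 54+25-21=58
Step 10: prey: 21+10-24=7; pred: 58+12-23=47
Step 11: prey: 7+3-6=4; pred: 47+3-18=32
Step 12: prey: 4+2-2=4; pred: 32+1-12=21
Max prey = 79 at step 6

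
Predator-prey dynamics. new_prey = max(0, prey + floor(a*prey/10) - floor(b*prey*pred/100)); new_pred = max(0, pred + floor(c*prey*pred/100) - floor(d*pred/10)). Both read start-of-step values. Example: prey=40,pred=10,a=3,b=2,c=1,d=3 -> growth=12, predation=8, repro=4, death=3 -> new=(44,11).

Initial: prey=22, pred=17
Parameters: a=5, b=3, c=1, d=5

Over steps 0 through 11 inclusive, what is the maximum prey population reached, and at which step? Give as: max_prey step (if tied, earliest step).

Answer: 248 10

Derivation:
Step 1: prey: 22+11-11=22; pred: 17+3-8=12
Step 2: prey: 22+11-7=26; pred: 12+2-6=8
Step 3: prey: 26+13-6=33; pred: 8+2-4=6
Step 4: prey: 33+16-5=44; pred: 6+1-3=4
Step 5: prey: 44+22-5=61; pred: 4+1-2=3
Step 6: prey: 61+30-5=86; pred: 3+1-1=3
Step 7: prey: 86+43-7=122; pred: 3+2-1=4
Step 8: prey: 122+61-14=169; pred: 4+4-2=6
Step 9: prey: 169+84-30=223; pred: 6+10-3=13
Step 10: prey: 223+111-86=248; pred: 13+28-6=35
Step 11: prey: 248+124-260=112; pred: 35+86-17=104
Max prey = 248 at step 10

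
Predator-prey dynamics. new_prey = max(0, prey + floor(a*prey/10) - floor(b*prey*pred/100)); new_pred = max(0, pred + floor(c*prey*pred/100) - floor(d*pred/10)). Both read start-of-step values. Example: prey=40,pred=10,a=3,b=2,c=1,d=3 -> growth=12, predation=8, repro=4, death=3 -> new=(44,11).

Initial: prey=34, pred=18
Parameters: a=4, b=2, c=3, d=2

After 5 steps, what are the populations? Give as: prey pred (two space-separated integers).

Answer: 0 73

Derivation:
Step 1: prey: 34+13-12=35; pred: 18+18-3=33
Step 2: prey: 35+14-23=26; pred: 33+34-6=61
Step 3: prey: 26+10-31=5; pred: 61+47-12=96
Step 4: prey: 5+2-9=0; pred: 96+14-19=91
Step 5: prey: 0+0-0=0; pred: 91+0-18=73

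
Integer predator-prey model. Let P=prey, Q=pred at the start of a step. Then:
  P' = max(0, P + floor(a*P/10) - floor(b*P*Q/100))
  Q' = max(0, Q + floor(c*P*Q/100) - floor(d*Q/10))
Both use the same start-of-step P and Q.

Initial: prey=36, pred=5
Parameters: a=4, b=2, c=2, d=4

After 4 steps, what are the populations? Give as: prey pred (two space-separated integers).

Answer: 80 33

Derivation:
Step 1: prey: 36+14-3=47; pred: 5+3-2=6
Step 2: prey: 47+18-5=60; pred: 6+5-2=9
Step 3: prey: 60+24-10=74; pred: 9+10-3=16
Step 4: prey: 74+29-23=80; pred: 16+23-6=33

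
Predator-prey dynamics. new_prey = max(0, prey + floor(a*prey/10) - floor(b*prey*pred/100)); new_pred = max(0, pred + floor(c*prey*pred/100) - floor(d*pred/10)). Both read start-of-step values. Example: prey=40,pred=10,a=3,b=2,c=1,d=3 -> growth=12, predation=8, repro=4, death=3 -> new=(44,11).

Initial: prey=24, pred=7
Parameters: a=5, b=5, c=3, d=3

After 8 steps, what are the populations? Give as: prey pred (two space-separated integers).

Step 1: prey: 24+12-8=28; pred: 7+5-2=10
Step 2: prey: 28+14-14=28; pred: 10+8-3=15
Step 3: prey: 28+14-21=21; pred: 15+12-4=23
Step 4: prey: 21+10-24=7; pred: 23+14-6=31
Step 5: prey: 7+3-10=0; pred: 31+6-9=28
Step 6: prey: 0+0-0=0; pred: 28+0-8=20
Step 7: prey: 0+0-0=0; pred: 20+0-6=14
Step 8: prey: 0+0-0=0; pred: 14+0-4=10

Answer: 0 10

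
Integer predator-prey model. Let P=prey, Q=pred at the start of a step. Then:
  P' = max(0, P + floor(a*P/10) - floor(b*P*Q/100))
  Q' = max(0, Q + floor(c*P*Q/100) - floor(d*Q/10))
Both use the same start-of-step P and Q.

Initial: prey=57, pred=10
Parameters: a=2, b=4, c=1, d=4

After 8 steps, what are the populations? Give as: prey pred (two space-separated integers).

Step 1: prey: 57+11-22=46; pred: 10+5-4=11
Step 2: prey: 46+9-20=35; pred: 11+5-4=12
Step 3: prey: 35+7-16=26; pred: 12+4-4=12
Step 4: prey: 26+5-12=19; pred: 12+3-4=11
Step 5: prey: 19+3-8=14; pred: 11+2-4=9
Step 6: prey: 14+2-5=11; pred: 9+1-3=7
Step 7: prey: 11+2-3=10; pred: 7+0-2=5
Step 8: prey: 10+2-2=10; pred: 5+0-2=3

Answer: 10 3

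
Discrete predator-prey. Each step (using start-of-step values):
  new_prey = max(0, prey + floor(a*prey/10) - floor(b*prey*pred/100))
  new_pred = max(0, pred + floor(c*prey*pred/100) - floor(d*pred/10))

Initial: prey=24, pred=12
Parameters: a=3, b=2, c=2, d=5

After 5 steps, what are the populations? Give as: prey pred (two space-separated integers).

Step 1: prey: 24+7-5=26; pred: 12+5-6=11
Step 2: prey: 26+7-5=28; pred: 11+5-5=11
Step 3: prey: 28+8-6=30; pred: 11+6-5=12
Step 4: prey: 30+9-7=32; pred: 12+7-6=13
Step 5: prey: 32+9-8=33; pred: 13+8-6=15

Answer: 33 15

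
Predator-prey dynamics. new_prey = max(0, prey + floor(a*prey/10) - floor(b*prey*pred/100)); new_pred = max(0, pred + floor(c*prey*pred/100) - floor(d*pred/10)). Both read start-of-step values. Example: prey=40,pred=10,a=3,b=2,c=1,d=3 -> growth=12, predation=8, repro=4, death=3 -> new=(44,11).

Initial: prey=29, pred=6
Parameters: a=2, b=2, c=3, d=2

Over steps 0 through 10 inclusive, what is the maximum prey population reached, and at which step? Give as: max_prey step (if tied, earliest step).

Answer: 31 1

Derivation:
Step 1: prey: 29+5-3=31; pred: 6+5-1=10
Step 2: prey: 31+6-6=31; pred: 10+9-2=17
Step 3: prey: 31+6-10=27; pred: 17+15-3=29
Step 4: prey: 27+5-15=17; pred: 29+23-5=47
Step 5: prey: 17+3-15=5; pred: 47+23-9=61
Step 6: prey: 5+1-6=0; pred: 61+9-12=58
Step 7: prey: 0+0-0=0; pred: 58+0-11=47
Step 8: prey: 0+0-0=0; pred: 47+0-9=38
Step 9: prey: 0+0-0=0; pred: 38+0-7=31
Step 10: prey: 0+0-0=0; pred: 31+0-6=25
Max prey = 31 at step 1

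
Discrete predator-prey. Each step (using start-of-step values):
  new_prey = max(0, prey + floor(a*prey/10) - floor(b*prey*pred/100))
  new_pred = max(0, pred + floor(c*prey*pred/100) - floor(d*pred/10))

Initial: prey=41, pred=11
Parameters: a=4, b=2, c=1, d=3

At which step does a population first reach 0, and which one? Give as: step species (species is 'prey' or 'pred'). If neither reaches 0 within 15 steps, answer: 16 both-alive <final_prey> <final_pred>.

Step 1: prey: 41+16-9=48; pred: 11+4-3=12
Step 2: prey: 48+19-11=56; pred: 12+5-3=14
Step 3: prey: 56+22-15=63; pred: 14+7-4=17
Step 4: prey: 63+25-21=67; pred: 17+10-5=22
Step 5: prey: 67+26-29=64; pred: 22+14-6=30
Step 6: prey: 64+25-38=51; pred: 30+19-9=40
Step 7: prey: 51+20-40=31; pred: 40+20-12=48
Step 8: prey: 31+12-29=14; pred: 48+14-14=48
Step 9: prey: 14+5-13=6; pred: 48+6-14=40
Step 10: prey: 6+2-4=4; pred: 40+2-12=30
Step 11: prey: 4+1-2=3; pred: 30+1-9=22
Step 12: prey: 3+1-1=3; pred: 22+0-6=16
Step 13: prey: 3+1-0=4; pred: 16+0-4=12
Step 14: prey: 4+1-0=5; pred: 12+0-3=9
Step 15: prey: 5+2-0=7; pred: 9+0-2=7
No extinction within 15 steps

Answer: 16 both-alive 7 7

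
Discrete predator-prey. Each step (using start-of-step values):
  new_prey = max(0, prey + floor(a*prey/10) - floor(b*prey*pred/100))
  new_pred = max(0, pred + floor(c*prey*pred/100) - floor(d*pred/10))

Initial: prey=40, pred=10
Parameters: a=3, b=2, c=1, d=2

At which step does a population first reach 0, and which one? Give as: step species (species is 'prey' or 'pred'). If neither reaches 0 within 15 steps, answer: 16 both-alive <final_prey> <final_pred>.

Answer: 16 both-alive 2 10

Derivation:
Step 1: prey: 40+12-8=44; pred: 10+4-2=12
Step 2: prey: 44+13-10=47; pred: 12+5-2=15
Step 3: prey: 47+14-14=47; pred: 15+7-3=19
Step 4: prey: 47+14-17=44; pred: 19+8-3=24
Step 5: prey: 44+13-21=36; pred: 24+10-4=30
Step 6: prey: 36+10-21=25; pred: 30+10-6=34
Step 7: prey: 25+7-17=15; pred: 34+8-6=36
Step 8: prey: 15+4-10=9; pred: 36+5-7=34
Step 9: prey: 9+2-6=5; pred: 34+3-6=31
Step 10: prey: 5+1-3=3; pred: 31+1-6=26
Step 11: prey: 3+0-1=2; pred: 26+0-5=21
Step 12: prey: 2+0-0=2; pred: 21+0-4=17
Step 13: prey: 2+0-0=2; pred: 17+0-3=14
Step 14: prey: 2+0-0=2; pred: 14+0-2=12
Step 15: prey: 2+0-0=2; pred: 12+0-2=10
No extinction within 15 steps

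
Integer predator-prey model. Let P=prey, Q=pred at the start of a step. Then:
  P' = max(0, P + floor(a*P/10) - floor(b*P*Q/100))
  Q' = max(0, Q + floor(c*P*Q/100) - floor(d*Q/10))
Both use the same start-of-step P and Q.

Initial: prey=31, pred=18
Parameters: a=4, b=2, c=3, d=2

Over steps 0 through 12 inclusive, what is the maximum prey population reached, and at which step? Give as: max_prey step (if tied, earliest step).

Step 1: prey: 31+12-11=32; pred: 18+16-3=31
Step 2: prey: 32+12-19=25; pred: 31+29-6=54
Step 3: prey: 25+10-27=8; pred: 54+40-10=84
Step 4: prey: 8+3-13=0; pred: 84+20-16=88
Step 5: prey: 0+0-0=0; pred: 88+0-17=71
Step 6: prey: 0+0-0=0; pred: 71+0-14=57
Step 7: prey: 0+0-0=0; pred: 57+0-11=46
Step 8: prey: 0+0-0=0; pred: 46+0-9=37
Step 9: prey: 0+0-0=0; pred: 37+0-7=30
Step 10: prey: 0+0-0=0; pred: 30+0-6=24
Step 11: prey: 0+0-0=0; pred: 24+0-4=20
Step 12: prey: 0+0-0=0; pred: 20+0-4=16
Max prey = 32 at step 1

Answer: 32 1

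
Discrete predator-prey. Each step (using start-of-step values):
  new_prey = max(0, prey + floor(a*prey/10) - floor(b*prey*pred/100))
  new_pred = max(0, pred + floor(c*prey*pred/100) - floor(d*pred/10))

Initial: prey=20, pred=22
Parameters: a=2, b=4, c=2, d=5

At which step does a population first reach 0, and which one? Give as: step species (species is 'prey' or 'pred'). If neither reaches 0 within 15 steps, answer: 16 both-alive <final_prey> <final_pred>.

Answer: 16 both-alive 2 1

Derivation:
Step 1: prey: 20+4-17=7; pred: 22+8-11=19
Step 2: prey: 7+1-5=3; pred: 19+2-9=12
Step 3: prey: 3+0-1=2; pred: 12+0-6=6
Step 4: prey: 2+0-0=2; pred: 6+0-3=3
Step 5: prey: 2+0-0=2; pred: 3+0-1=2
Step 6: prey: 2+0-0=2; pred: 2+0-1=1
Step 7: prey: 2+0-0=2; pred: 1+0-0=1
Steps 8-15: state stable at prey=2, pred=1 (no change)
No extinction within 15 steps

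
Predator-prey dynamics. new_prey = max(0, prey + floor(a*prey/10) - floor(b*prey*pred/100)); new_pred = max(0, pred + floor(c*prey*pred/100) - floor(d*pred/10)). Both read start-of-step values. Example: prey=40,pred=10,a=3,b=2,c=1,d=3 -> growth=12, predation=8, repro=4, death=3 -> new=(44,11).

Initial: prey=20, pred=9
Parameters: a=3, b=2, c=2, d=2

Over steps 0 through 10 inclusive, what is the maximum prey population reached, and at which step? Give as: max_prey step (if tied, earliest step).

Answer: 25 3

Derivation:
Step 1: prey: 20+6-3=23; pred: 9+3-1=11
Step 2: prey: 23+6-5=24; pred: 11+5-2=14
Step 3: prey: 24+7-6=25; pred: 14+6-2=18
Step 4: prey: 25+7-9=23; pred: 18+9-3=24
Step 5: prey: 23+6-11=18; pred: 24+11-4=31
Step 6: prey: 18+5-11=12; pred: 31+11-6=36
Step 7: prey: 12+3-8=7; pred: 36+8-7=37
Step 8: prey: 7+2-5=4; pred: 37+5-7=35
Step 9: prey: 4+1-2=3; pred: 35+2-7=30
Step 10: prey: 3+0-1=2; pred: 30+1-6=25
Max prey = 25 at step 3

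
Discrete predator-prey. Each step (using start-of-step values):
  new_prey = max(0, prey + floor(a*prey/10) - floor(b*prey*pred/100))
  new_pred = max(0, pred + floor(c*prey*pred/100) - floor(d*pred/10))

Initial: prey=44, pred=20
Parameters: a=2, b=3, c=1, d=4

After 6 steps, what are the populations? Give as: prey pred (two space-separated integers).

Answer: 8 4

Derivation:
Step 1: prey: 44+8-26=26; pred: 20+8-8=20
Step 2: prey: 26+5-15=16; pred: 20+5-8=17
Step 3: prey: 16+3-8=11; pred: 17+2-6=13
Step 4: prey: 11+2-4=9; pred: 13+1-5=9
Step 5: prey: 9+1-2=8; pred: 9+0-3=6
Step 6: prey: 8+1-1=8; pred: 6+0-2=4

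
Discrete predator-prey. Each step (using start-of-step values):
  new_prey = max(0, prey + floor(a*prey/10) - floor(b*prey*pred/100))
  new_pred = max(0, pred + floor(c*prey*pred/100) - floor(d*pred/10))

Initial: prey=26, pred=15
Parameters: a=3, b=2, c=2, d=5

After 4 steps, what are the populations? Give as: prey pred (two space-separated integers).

Answer: 26 15

Derivation:
Step 1: prey: 26+7-7=26; pred: 15+7-7=15
Step 2: prey: 26+7-7=26; pred: 15+7-7=15
Step 3: prey: 26+7-7=26; pred: 15+7-7=15
Step 4: prey: 26+7-7=26; pred: 15+7-7=15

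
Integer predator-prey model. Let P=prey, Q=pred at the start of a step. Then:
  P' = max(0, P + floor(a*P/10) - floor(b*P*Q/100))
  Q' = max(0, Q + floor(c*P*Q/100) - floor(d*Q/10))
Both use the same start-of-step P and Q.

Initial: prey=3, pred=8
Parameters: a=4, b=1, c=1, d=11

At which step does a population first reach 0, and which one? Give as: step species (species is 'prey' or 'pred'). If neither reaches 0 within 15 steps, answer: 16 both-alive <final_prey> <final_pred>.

Answer: 1 pred

Derivation:
Step 1: prey: 3+1-0=4; pred: 8+0-8=0
First extinction: pred at step 1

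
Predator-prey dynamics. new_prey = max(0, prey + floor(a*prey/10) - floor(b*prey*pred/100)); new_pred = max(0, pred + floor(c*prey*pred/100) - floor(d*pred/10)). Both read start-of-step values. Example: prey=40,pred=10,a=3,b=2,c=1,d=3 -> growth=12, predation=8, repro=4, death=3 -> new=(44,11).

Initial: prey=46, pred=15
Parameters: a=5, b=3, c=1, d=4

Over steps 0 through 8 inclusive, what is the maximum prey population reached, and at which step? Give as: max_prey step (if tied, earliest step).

Answer: 52 3

Derivation:
Step 1: prey: 46+23-20=49; pred: 15+6-6=15
Step 2: prey: 49+24-22=51; pred: 15+7-6=16
Step 3: prey: 51+25-24=52; pred: 16+8-6=18
Step 4: prey: 52+26-28=50; pred: 18+9-7=20
Step 5: prey: 50+25-30=45; pred: 20+10-8=22
Step 6: prey: 45+22-29=38; pred: 22+9-8=23
Step 7: prey: 38+19-26=31; pred: 23+8-9=22
Step 8: prey: 31+15-20=26; pred: 22+6-8=20
Max prey = 52 at step 3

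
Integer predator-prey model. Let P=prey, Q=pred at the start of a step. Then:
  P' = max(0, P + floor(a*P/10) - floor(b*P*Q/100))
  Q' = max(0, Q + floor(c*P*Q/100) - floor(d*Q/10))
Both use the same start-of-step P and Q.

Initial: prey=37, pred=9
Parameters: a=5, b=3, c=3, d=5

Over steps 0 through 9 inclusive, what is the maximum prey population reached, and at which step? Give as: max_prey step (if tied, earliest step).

Step 1: prey: 37+18-9=46; pred: 9+9-4=14
Step 2: prey: 46+23-19=50; pred: 14+19-7=26
Step 3: prey: 50+25-39=36; pred: 26+39-13=52
Step 4: prey: 36+18-56=0; pred: 52+56-26=82
Step 5: prey: 0+0-0=0; pred: 82+0-41=41
Step 6: prey: 0+0-0=0; pred: 41+0-20=21
Step 7: prey: 0+0-0=0; pred: 21+0-10=11
Step 8: prey: 0+0-0=0; pred: 11+0-5=6
Step 9: prey: 0+0-0=0; pred: 6+0-3=3
Max prey = 50 at step 2

Answer: 50 2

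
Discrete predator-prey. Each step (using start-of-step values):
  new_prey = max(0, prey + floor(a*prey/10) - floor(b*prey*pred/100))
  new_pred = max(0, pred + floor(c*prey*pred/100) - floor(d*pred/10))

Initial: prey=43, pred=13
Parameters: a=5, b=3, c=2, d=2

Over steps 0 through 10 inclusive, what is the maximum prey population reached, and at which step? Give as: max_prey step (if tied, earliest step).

Step 1: prey: 43+21-16=48; pred: 13+11-2=22
Step 2: prey: 48+24-31=41; pred: 22+21-4=39
Step 3: prey: 41+20-47=14; pred: 39+31-7=63
Step 4: prey: 14+7-26=0; pred: 63+17-12=68
Step 5: prey: 0+0-0=0; pred: 68+0-13=55
Step 6: prey: 0+0-0=0; pred: 55+0-11=44
Step 7: prey: 0+0-0=0; pred: 44+0-8=36
Step 8: prey: 0+0-0=0; pred: 36+0-7=29
Step 9: prey: 0+0-0=0; pred: 29+0-5=24
Step 10: prey: 0+0-0=0; pred: 24+0-4=20
Max prey = 48 at step 1

Answer: 48 1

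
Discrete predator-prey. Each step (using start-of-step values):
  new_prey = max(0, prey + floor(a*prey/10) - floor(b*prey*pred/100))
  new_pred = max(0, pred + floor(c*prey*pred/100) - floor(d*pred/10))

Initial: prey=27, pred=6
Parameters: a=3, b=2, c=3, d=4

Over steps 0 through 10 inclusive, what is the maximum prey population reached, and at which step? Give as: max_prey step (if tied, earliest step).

Answer: 38 3

Derivation:
Step 1: prey: 27+8-3=32; pred: 6+4-2=8
Step 2: prey: 32+9-5=36; pred: 8+7-3=12
Step 3: prey: 36+10-8=38; pred: 12+12-4=20
Step 4: prey: 38+11-15=34; pred: 20+22-8=34
Step 5: prey: 34+10-23=21; pred: 34+34-13=55
Step 6: prey: 21+6-23=4; pred: 55+34-22=67
Step 7: prey: 4+1-5=0; pred: 67+8-26=49
Step 8: prey: 0+0-0=0; pred: 49+0-19=30
Step 9: prey: 0+0-0=0; pred: 30+0-12=18
Step 10: prey: 0+0-0=0; pred: 18+0-7=11
Max prey = 38 at step 3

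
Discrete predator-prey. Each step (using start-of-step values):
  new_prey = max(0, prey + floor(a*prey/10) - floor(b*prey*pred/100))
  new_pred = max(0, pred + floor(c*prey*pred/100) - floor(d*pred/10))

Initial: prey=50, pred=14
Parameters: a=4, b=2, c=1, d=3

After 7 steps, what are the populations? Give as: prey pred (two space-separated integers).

Answer: 11 40

Derivation:
Step 1: prey: 50+20-14=56; pred: 14+7-4=17
Step 2: prey: 56+22-19=59; pred: 17+9-5=21
Step 3: prey: 59+23-24=58; pred: 21+12-6=27
Step 4: prey: 58+23-31=50; pred: 27+15-8=34
Step 5: prey: 50+20-34=36; pred: 34+17-10=41
Step 6: prey: 36+14-29=21; pred: 41+14-12=43
Step 7: prey: 21+8-18=11; pred: 43+9-12=40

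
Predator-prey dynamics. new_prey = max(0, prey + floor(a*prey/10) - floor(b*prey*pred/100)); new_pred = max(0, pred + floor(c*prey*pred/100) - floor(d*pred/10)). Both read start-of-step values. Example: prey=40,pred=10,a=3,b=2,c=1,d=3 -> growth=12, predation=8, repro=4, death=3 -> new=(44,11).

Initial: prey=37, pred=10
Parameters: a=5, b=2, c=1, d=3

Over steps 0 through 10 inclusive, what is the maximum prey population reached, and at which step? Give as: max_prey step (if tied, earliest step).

Answer: 107 5

Derivation:
Step 1: prey: 37+18-7=48; pred: 10+3-3=10
Step 2: prey: 48+24-9=63; pred: 10+4-3=11
Step 3: prey: 63+31-13=81; pred: 11+6-3=14
Step 4: prey: 81+40-22=99; pred: 14+11-4=21
Step 5: prey: 99+49-41=107; pred: 21+20-6=35
Step 6: prey: 107+53-74=86; pred: 35+37-10=62
Step 7: prey: 86+43-106=23; pred: 62+53-18=97
Step 8: prey: 23+11-44=0; pred: 97+22-29=90
Step 9: prey: 0+0-0=0; pred: 90+0-27=63
Step 10: prey: 0+0-0=0; pred: 63+0-18=45
Max prey = 107 at step 5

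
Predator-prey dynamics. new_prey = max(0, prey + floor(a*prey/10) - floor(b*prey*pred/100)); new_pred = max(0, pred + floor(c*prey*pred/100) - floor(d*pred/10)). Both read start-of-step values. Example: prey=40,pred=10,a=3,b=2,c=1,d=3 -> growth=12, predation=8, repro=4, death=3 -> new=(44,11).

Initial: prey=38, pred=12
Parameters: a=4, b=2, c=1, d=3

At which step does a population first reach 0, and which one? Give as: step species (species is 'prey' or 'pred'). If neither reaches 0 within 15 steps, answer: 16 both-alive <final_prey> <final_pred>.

Answer: 16 both-alive 8 7

Derivation:
Step 1: prey: 38+15-9=44; pred: 12+4-3=13
Step 2: prey: 44+17-11=50; pred: 13+5-3=15
Step 3: prey: 50+20-15=55; pred: 15+7-4=18
Step 4: prey: 55+22-19=58; pred: 18+9-5=22
Step 5: prey: 58+23-25=56; pred: 22+12-6=28
Step 6: prey: 56+22-31=47; pred: 28+15-8=35
Step 7: prey: 47+18-32=33; pred: 35+16-10=41
Step 8: prey: 33+13-27=19; pred: 41+13-12=42
Step 9: prey: 19+7-15=11; pred: 42+7-12=37
Step 10: prey: 11+4-8=7; pred: 37+4-11=30
Step 11: prey: 7+2-4=5; pred: 30+2-9=23
Step 12: prey: 5+2-2=5; pred: 23+1-6=18
Step 13: prey: 5+2-1=6; pred: 18+0-5=13
Step 14: prey: 6+2-1=7; pred: 13+0-3=10
Step 15: prey: 7+2-1=8; pred: 10+0-3=7
No extinction within 15 steps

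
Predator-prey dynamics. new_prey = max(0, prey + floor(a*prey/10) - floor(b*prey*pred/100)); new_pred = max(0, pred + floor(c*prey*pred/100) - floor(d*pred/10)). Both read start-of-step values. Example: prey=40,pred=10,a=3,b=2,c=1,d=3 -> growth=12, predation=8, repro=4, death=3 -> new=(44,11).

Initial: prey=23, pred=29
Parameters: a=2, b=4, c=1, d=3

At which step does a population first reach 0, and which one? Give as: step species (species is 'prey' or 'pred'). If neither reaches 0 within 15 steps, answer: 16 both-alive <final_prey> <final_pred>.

Answer: 2 prey

Derivation:
Step 1: prey: 23+4-26=1; pred: 29+6-8=27
Step 2: prey: 1+0-1=0; pred: 27+0-8=19
First extinction: prey at step 2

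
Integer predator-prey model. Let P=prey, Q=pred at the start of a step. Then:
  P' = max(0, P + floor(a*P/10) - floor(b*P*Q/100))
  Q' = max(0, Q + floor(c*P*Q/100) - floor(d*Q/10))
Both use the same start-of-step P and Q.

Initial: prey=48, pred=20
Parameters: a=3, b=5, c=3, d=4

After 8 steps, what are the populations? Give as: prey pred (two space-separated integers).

Answer: 0 3

Derivation:
Step 1: prey: 48+14-48=14; pred: 20+28-8=40
Step 2: prey: 14+4-28=0; pred: 40+16-16=40
Step 3: prey: 0+0-0=0; pred: 40+0-16=24
Step 4: prey: 0+0-0=0; pred: 24+0-9=15
Step 5: prey: 0+0-0=0; pred: 15+0-6=9
Step 6: prey: 0+0-0=0; pred: 9+0-3=6
Step 7: prey: 0+0-0=0; pred: 6+0-2=4
Step 8: prey: 0+0-0=0; pred: 4+0-1=3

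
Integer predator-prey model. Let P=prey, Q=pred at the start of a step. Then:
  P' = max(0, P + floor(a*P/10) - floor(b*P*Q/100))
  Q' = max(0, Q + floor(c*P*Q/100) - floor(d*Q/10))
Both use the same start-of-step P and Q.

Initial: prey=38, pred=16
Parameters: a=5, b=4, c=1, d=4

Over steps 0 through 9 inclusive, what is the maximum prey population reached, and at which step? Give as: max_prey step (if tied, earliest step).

Step 1: prey: 38+19-24=33; pred: 16+6-6=16
Step 2: prey: 33+16-21=28; pred: 16+5-6=15
Step 3: prey: 28+14-16=26; pred: 15+4-6=13
Step 4: prey: 26+13-13=26; pred: 13+3-5=11
Step 5: prey: 26+13-11=28; pred: 11+2-4=9
Step 6: prey: 28+14-10=32; pred: 9+2-3=8
Step 7: prey: 32+16-10=38; pred: 8+2-3=7
Step 8: prey: 38+19-10=47; pred: 7+2-2=7
Step 9: prey: 47+23-13=57; pred: 7+3-2=8
Max prey = 57 at step 9

Answer: 57 9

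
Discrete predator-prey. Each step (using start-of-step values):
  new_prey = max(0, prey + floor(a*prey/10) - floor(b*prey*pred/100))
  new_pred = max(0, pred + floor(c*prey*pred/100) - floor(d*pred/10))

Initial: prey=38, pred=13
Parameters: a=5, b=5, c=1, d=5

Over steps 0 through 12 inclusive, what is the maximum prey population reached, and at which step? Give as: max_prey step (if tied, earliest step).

Answer: 120 10

Derivation:
Step 1: prey: 38+19-24=33; pred: 13+4-6=11
Step 2: prey: 33+16-18=31; pred: 11+3-5=9
Step 3: prey: 31+15-13=33; pred: 9+2-4=7
Step 4: prey: 33+16-11=38; pred: 7+2-3=6
Step 5: prey: 38+19-11=46; pred: 6+2-3=5
Step 6: prey: 46+23-11=58; pred: 5+2-2=5
Step 7: prey: 58+29-14=73; pred: 5+2-2=5
Step 8: prey: 73+36-18=91; pred: 5+3-2=6
Step 9: prey: 91+45-27=109; pred: 6+5-3=8
Step 10: prey: 109+54-43=120; pred: 8+8-4=12
Step 11: prey: 120+60-72=108; pred: 12+14-6=20
Step 12: prey: 108+54-108=54; pred: 20+21-10=31
Max prey = 120 at step 10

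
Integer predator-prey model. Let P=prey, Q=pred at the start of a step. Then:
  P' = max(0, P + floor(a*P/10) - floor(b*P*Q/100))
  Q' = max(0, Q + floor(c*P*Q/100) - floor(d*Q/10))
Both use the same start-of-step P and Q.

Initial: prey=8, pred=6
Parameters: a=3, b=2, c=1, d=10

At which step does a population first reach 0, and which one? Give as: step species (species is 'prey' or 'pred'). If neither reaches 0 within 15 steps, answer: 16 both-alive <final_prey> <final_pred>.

Step 1: prey: 8+2-0=10; pred: 6+0-6=0
First extinction: pred at step 1

Answer: 1 pred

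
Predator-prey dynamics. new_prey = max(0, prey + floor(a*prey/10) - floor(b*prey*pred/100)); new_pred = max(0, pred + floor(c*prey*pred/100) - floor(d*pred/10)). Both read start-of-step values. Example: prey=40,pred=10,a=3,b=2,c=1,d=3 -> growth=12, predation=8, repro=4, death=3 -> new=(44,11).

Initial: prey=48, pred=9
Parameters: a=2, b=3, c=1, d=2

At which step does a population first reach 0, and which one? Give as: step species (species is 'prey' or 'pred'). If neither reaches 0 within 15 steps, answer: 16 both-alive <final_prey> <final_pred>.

Step 1: prey: 48+9-12=45; pred: 9+4-1=12
Step 2: prey: 45+9-16=38; pred: 12+5-2=15
Step 3: prey: 38+7-17=28; pred: 15+5-3=17
Step 4: prey: 28+5-14=19; pred: 17+4-3=18
Step 5: prey: 19+3-10=12; pred: 18+3-3=18
Step 6: prey: 12+2-6=8; pred: 18+2-3=17
Step 7: prey: 8+1-4=5; pred: 17+1-3=15
Step 8: prey: 5+1-2=4; pred: 15+0-3=12
Step 9: prey: 4+0-1=3; pred: 12+0-2=10
Step 10: prey: 3+0-0=3; pred: 10+0-2=8
Step 11: prey: 3+0-0=3; pred: 8+0-1=7
Step 12: prey: 3+0-0=3; pred: 7+0-1=6
Step 13: prey: 3+0-0=3; pred: 6+0-1=5
Step 14: prey: 3+0-0=3; pred: 5+0-1=4
Step 15: prey: 3+0-0=3; pred: 4+0-0=4
No extinction within 15 steps

Answer: 16 both-alive 3 4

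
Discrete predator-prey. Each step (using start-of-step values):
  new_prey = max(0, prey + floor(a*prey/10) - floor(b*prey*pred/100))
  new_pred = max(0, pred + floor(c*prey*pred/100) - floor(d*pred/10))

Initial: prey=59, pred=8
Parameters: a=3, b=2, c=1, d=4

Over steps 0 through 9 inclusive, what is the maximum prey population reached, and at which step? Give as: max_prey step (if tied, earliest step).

Step 1: prey: 59+17-9=67; pred: 8+4-3=9
Step 2: prey: 67+20-12=75; pred: 9+6-3=12
Step 3: prey: 75+22-18=79; pred: 12+9-4=17
Step 4: prey: 79+23-26=76; pred: 17+13-6=24
Step 5: prey: 76+22-36=62; pred: 24+18-9=33
Step 6: prey: 62+18-40=40; pred: 33+20-13=40
Step 7: prey: 40+12-32=20; pred: 40+16-16=40
Step 8: prey: 20+6-16=10; pred: 40+8-16=32
Step 9: prey: 10+3-6=7; pred: 32+3-12=23
Max prey = 79 at step 3

Answer: 79 3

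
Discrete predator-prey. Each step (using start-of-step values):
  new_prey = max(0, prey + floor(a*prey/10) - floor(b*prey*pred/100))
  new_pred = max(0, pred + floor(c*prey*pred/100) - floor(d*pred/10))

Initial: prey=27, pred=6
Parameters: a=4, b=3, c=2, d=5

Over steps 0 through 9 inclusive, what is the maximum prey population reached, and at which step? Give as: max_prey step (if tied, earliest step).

Answer: 65 5

Derivation:
Step 1: prey: 27+10-4=33; pred: 6+3-3=6
Step 2: prey: 33+13-5=41; pred: 6+3-3=6
Step 3: prey: 41+16-7=50; pred: 6+4-3=7
Step 4: prey: 50+20-10=60; pred: 7+7-3=11
Step 5: prey: 60+24-19=65; pred: 11+13-5=19
Step 6: prey: 65+26-37=54; pred: 19+24-9=34
Step 7: prey: 54+21-55=20; pred: 34+36-17=53
Step 8: prey: 20+8-31=0; pred: 53+21-26=48
Step 9: prey: 0+0-0=0; pred: 48+0-24=24
Max prey = 65 at step 5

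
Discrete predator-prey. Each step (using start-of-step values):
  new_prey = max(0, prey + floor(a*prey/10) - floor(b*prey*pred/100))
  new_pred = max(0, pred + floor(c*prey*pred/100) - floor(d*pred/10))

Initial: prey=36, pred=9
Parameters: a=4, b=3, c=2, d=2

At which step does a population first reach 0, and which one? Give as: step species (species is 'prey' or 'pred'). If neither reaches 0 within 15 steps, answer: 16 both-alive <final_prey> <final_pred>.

Step 1: prey: 36+14-9=41; pred: 9+6-1=14
Step 2: prey: 41+16-17=40; pred: 14+11-2=23
Step 3: prey: 40+16-27=29; pred: 23+18-4=37
Step 4: prey: 29+11-32=8; pred: 37+21-7=51
Step 5: prey: 8+3-12=0; pred: 51+8-10=49
First extinction: prey at step 5

Answer: 5 prey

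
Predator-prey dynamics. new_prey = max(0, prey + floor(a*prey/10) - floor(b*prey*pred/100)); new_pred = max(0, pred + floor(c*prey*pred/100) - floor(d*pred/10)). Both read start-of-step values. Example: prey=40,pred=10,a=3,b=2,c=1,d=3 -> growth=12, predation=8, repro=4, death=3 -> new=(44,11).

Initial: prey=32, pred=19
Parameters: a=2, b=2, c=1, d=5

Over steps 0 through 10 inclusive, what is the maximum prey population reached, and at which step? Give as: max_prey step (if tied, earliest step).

Answer: 52 10

Derivation:
Step 1: prey: 32+6-12=26; pred: 19+6-9=16
Step 2: prey: 26+5-8=23; pred: 16+4-8=12
Step 3: prey: 23+4-5=22; pred: 12+2-6=8
Step 4: prey: 22+4-3=23; pred: 8+1-4=5
Step 5: prey: 23+4-2=25; pred: 5+1-2=4
Step 6: prey: 25+5-2=28; pred: 4+1-2=3
Step 7: prey: 28+5-1=32; pred: 3+0-1=2
Step 8: prey: 32+6-1=37; pred: 2+0-1=1
Step 9: prey: 37+7-0=44; pred: 1+0-0=1
Step 10: prey: 44+8-0=52; pred: 1+0-0=1
Max prey = 52 at step 10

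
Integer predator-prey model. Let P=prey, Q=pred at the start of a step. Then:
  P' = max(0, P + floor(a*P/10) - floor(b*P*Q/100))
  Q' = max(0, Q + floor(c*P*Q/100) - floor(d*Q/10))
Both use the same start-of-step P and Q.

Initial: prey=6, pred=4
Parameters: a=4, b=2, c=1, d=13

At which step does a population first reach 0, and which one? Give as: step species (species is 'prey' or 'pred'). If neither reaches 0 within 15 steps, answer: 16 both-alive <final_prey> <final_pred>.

Step 1: prey: 6+2-0=8; pred: 4+0-5=0
First extinction: pred at step 1

Answer: 1 pred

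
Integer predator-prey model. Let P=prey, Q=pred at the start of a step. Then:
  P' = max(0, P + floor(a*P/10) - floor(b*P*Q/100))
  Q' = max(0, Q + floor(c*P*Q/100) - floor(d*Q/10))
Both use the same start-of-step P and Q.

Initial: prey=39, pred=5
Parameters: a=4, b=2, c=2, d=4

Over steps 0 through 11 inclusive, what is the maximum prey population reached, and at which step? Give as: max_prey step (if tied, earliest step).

Answer: 80 4

Derivation:
Step 1: prey: 39+15-3=51; pred: 5+3-2=6
Step 2: prey: 51+20-6=65; pred: 6+6-2=10
Step 3: prey: 65+26-13=78; pred: 10+13-4=19
Step 4: prey: 78+31-29=80; pred: 19+29-7=41
Step 5: prey: 80+32-65=47; pred: 41+65-16=90
Step 6: prey: 47+18-84=0; pred: 90+84-36=138
Step 7: prey: 0+0-0=0; pred: 138+0-55=83
Step 8: prey: 0+0-0=0; pred: 83+0-33=50
Step 9: prey: 0+0-0=0; pred: 50+0-20=30
Step 10: prey: 0+0-0=0; pred: 30+0-12=18
Step 11: prey: 0+0-0=0; pred: 18+0-7=11
Max prey = 80 at step 4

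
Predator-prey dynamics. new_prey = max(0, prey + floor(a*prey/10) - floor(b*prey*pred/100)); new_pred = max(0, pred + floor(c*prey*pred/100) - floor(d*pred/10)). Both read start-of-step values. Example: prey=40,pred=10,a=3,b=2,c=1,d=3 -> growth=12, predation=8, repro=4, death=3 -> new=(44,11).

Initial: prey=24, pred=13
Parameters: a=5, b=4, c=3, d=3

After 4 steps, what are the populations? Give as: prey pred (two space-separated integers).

Answer: 2 31

Derivation:
Step 1: prey: 24+12-12=24; pred: 13+9-3=19
Step 2: prey: 24+12-18=18; pred: 19+13-5=27
Step 3: prey: 18+9-19=8; pred: 27+14-8=33
Step 4: prey: 8+4-10=2; pred: 33+7-9=31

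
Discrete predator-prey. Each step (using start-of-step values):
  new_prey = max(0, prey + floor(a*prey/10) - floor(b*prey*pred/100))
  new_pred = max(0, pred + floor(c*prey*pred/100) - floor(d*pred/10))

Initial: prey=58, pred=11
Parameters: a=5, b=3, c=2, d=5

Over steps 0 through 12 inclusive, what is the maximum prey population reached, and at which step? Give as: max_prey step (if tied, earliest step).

Answer: 68 1

Derivation:
Step 1: prey: 58+29-19=68; pred: 11+12-5=18
Step 2: prey: 68+34-36=66; pred: 18+24-9=33
Step 3: prey: 66+33-65=34; pred: 33+43-16=60
Step 4: prey: 34+17-61=0; pred: 60+40-30=70
Step 5: prey: 0+0-0=0; pred: 70+0-35=35
Step 6: prey: 0+0-0=0; pred: 35+0-17=18
Step 7: prey: 0+0-0=0; pred: 18+0-9=9
Step 8: prey: 0+0-0=0; pred: 9+0-4=5
Step 9: prey: 0+0-0=0; pred: 5+0-2=3
Step 10: prey: 0+0-0=0; pred: 3+0-1=2
Step 11: prey: 0+0-0=0; pred: 2+0-1=1
Step 12: prey: 0+0-0=0; pred: 1+0-0=1
Max prey = 68 at step 1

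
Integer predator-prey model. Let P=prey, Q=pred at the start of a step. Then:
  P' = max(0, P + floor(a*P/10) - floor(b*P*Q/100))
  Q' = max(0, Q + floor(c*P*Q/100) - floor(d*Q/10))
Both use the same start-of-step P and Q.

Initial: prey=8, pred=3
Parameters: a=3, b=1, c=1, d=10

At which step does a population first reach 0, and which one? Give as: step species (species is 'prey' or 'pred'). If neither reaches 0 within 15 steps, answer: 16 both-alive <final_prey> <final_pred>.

Step 1: prey: 8+2-0=10; pred: 3+0-3=0
First extinction: pred at step 1

Answer: 1 pred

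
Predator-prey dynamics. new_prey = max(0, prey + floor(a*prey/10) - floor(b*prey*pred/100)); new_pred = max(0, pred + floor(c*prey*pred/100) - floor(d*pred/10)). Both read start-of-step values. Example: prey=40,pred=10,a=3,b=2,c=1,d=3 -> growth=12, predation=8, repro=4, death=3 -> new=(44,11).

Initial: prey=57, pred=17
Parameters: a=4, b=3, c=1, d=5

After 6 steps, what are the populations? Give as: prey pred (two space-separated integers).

Answer: 36 9

Derivation:
Step 1: prey: 57+22-29=50; pred: 17+9-8=18
Step 2: prey: 50+20-27=43; pred: 18+9-9=18
Step 3: prey: 43+17-23=37; pred: 18+7-9=16
Step 4: prey: 37+14-17=34; pred: 16+5-8=13
Step 5: prey: 34+13-13=34; pred: 13+4-6=11
Step 6: prey: 34+13-11=36; pred: 11+3-5=9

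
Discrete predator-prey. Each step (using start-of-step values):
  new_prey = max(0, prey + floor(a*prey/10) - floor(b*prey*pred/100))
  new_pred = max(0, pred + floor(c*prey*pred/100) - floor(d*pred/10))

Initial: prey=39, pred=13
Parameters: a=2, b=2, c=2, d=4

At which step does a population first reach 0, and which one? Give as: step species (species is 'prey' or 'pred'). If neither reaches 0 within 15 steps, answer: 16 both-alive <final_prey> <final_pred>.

Answer: 16 both-alive 14 2

Derivation:
Step 1: prey: 39+7-10=36; pred: 13+10-5=18
Step 2: prey: 36+7-12=31; pred: 18+12-7=23
Step 3: prey: 31+6-14=23; pred: 23+14-9=28
Step 4: prey: 23+4-12=15; pred: 28+12-11=29
Step 5: prey: 15+3-8=10; pred: 29+8-11=26
Step 6: prey: 10+2-5=7; pred: 26+5-10=21
Step 7: prey: 7+1-2=6; pred: 21+2-8=15
Step 8: prey: 6+1-1=6; pred: 15+1-6=10
Step 9: prey: 6+1-1=6; pred: 10+1-4=7
Step 10: prey: 6+1-0=7; pred: 7+0-2=5
Step 11: prey: 7+1-0=8; pred: 5+0-2=3
Step 12: prey: 8+1-0=9; pred: 3+0-1=2
Step 13: prey: 9+1-0=10; pred: 2+0-0=2
Step 14: prey: 10+2-0=12; pred: 2+0-0=2
Step 15: prey: 12+2-0=14; pred: 2+0-0=2
No extinction within 15 steps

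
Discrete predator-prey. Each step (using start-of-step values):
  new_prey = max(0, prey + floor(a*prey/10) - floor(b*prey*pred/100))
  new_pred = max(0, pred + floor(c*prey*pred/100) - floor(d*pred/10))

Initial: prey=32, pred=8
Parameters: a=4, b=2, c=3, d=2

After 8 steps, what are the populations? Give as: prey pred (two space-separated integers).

Answer: 0 61

Derivation:
Step 1: prey: 32+12-5=39; pred: 8+7-1=14
Step 2: prey: 39+15-10=44; pred: 14+16-2=28
Step 3: prey: 44+17-24=37; pred: 28+36-5=59
Step 4: prey: 37+14-43=8; pred: 59+65-11=113
Step 5: prey: 8+3-18=0; pred: 113+27-22=118
Step 6: prey: 0+0-0=0; pred: 118+0-23=95
Step 7: prey: 0+0-0=0; pred: 95+0-19=76
Step 8: prey: 0+0-0=0; pred: 76+0-15=61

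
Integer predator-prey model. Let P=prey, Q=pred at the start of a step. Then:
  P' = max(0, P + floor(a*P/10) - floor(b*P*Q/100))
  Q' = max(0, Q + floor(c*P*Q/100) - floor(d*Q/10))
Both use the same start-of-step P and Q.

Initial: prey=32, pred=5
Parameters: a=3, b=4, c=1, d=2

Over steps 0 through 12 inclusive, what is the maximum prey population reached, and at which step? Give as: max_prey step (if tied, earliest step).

Step 1: prey: 32+9-6=35; pred: 5+1-1=5
Step 2: prey: 35+10-7=38; pred: 5+1-1=5
Step 3: prey: 38+11-7=42; pred: 5+1-1=5
Step 4: prey: 42+12-8=46; pred: 5+2-1=6
Step 5: prey: 46+13-11=48; pred: 6+2-1=7
Step 6: prey: 48+14-13=49; pred: 7+3-1=9
Step 7: prey: 49+14-17=46; pred: 9+4-1=12
Step 8: prey: 46+13-22=37; pred: 12+5-2=15
Step 9: prey: 37+11-22=26; pred: 15+5-3=17
Step 10: prey: 26+7-17=16; pred: 17+4-3=18
Step 11: prey: 16+4-11=9; pred: 18+2-3=17
Step 12: prey: 9+2-6=5; pred: 17+1-3=15
Max prey = 49 at step 6

Answer: 49 6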